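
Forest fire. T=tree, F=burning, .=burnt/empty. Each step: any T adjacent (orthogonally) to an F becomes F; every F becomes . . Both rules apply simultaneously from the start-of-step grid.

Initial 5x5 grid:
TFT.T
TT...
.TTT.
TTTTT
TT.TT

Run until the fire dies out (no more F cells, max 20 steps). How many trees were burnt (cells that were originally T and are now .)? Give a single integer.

Answer: 16

Derivation:
Step 1: +3 fires, +1 burnt (F count now 3)
Step 2: +2 fires, +3 burnt (F count now 2)
Step 3: +2 fires, +2 burnt (F count now 2)
Step 4: +4 fires, +2 burnt (F count now 4)
Step 5: +2 fires, +4 burnt (F count now 2)
Step 6: +2 fires, +2 burnt (F count now 2)
Step 7: +1 fires, +2 burnt (F count now 1)
Step 8: +0 fires, +1 burnt (F count now 0)
Fire out after step 8
Initially T: 17, now '.': 24
Total burnt (originally-T cells now '.'): 16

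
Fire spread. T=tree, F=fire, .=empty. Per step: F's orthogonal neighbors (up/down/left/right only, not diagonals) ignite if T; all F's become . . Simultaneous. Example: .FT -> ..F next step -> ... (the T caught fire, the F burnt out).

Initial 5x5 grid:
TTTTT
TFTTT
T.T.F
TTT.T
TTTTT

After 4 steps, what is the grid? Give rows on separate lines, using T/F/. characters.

Step 1: 5 trees catch fire, 2 burn out
  TFTTT
  F.FTF
  T.T..
  TTT.F
  TTTTT
Step 2: 7 trees catch fire, 5 burn out
  F.FTF
  ...F.
  F.F..
  TTT..
  TTTTF
Step 3: 4 trees catch fire, 7 burn out
  ...F.
  .....
  .....
  FTF..
  TTTF.
Step 4: 3 trees catch fire, 4 burn out
  .....
  .....
  .....
  .F...
  FTF..

.....
.....
.....
.F...
FTF..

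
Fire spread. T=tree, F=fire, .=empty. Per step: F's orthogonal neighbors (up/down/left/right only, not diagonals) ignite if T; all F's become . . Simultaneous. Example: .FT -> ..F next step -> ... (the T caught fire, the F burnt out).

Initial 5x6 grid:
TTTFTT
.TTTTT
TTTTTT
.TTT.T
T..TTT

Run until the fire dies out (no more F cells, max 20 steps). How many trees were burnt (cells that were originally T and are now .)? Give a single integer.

Step 1: +3 fires, +1 burnt (F count now 3)
Step 2: +5 fires, +3 burnt (F count now 5)
Step 3: +6 fires, +5 burnt (F count now 6)
Step 4: +4 fires, +6 burnt (F count now 4)
Step 5: +4 fires, +4 burnt (F count now 4)
Step 6: +1 fires, +4 burnt (F count now 1)
Step 7: +0 fires, +1 burnt (F count now 0)
Fire out after step 7
Initially T: 24, now '.': 29
Total burnt (originally-T cells now '.'): 23

Answer: 23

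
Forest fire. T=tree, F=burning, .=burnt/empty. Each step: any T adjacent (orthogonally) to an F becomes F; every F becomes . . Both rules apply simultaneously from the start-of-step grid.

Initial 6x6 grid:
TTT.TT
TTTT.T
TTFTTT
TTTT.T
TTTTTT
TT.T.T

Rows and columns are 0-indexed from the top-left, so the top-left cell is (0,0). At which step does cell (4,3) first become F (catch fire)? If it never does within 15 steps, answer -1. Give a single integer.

Step 1: cell (4,3)='T' (+4 fires, +1 burnt)
Step 2: cell (4,3)='T' (+8 fires, +4 burnt)
Step 3: cell (4,3)='F' (+6 fires, +8 burnt)
  -> target ignites at step 3
Step 4: cell (4,3)='.' (+7 fires, +6 burnt)
Step 5: cell (4,3)='.' (+3 fires, +7 burnt)
Step 6: cell (4,3)='.' (+2 fires, +3 burnt)
Step 7: cell (4,3)='.' (+0 fires, +2 burnt)
  fire out at step 7

3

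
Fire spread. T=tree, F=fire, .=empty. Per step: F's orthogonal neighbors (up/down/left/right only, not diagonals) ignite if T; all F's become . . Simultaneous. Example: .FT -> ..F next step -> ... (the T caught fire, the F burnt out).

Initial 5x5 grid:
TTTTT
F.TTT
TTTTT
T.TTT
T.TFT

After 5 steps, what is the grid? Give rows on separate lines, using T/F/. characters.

Step 1: 5 trees catch fire, 2 burn out
  FTTTT
  ..TTT
  FTTTT
  T.TFT
  T.F.F
Step 2: 6 trees catch fire, 5 burn out
  .FTTT
  ..TTT
  .FTFT
  F.F.F
  T....
Step 3: 5 trees catch fire, 6 burn out
  ..FTT
  ..TFT
  ..F.F
  .....
  F....
Step 4: 3 trees catch fire, 5 burn out
  ...FT
  ..F.F
  .....
  .....
  .....
Step 5: 1 trees catch fire, 3 burn out
  ....F
  .....
  .....
  .....
  .....

....F
.....
.....
.....
.....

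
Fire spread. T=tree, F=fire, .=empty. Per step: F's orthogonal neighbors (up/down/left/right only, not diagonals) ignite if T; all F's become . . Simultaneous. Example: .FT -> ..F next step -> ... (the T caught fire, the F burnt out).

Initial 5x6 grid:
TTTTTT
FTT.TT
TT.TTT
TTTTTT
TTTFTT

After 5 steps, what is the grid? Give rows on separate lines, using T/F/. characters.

Step 1: 6 trees catch fire, 2 burn out
  FTTTTT
  .FT.TT
  FT.TTT
  TTTFTT
  TTF.FT
Step 2: 9 trees catch fire, 6 burn out
  .FTTTT
  ..F.TT
  .F.FTT
  FTF.FT
  TF...F
Step 3: 5 trees catch fire, 9 burn out
  ..FTTT
  ....TT
  ....FT
  .F...F
  F.....
Step 4: 3 trees catch fire, 5 burn out
  ...FTT
  ....FT
  .....F
  ......
  ......
Step 5: 2 trees catch fire, 3 burn out
  ....FT
  .....F
  ......
  ......
  ......

....FT
.....F
......
......
......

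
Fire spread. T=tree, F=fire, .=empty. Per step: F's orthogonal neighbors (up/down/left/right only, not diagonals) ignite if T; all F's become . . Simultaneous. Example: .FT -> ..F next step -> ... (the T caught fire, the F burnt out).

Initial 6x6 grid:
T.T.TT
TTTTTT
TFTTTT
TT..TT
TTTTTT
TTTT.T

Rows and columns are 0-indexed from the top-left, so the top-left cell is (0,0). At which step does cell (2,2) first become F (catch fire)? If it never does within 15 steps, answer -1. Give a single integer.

Step 1: cell (2,2)='F' (+4 fires, +1 burnt)
  -> target ignites at step 1
Step 2: cell (2,2)='.' (+5 fires, +4 burnt)
Step 3: cell (2,2)='.' (+7 fires, +5 burnt)
Step 4: cell (2,2)='.' (+6 fires, +7 burnt)
Step 5: cell (2,2)='.' (+5 fires, +6 burnt)
Step 6: cell (2,2)='.' (+2 fires, +5 burnt)
Step 7: cell (2,2)='.' (+1 fires, +2 burnt)
Step 8: cell (2,2)='.' (+0 fires, +1 burnt)
  fire out at step 8

1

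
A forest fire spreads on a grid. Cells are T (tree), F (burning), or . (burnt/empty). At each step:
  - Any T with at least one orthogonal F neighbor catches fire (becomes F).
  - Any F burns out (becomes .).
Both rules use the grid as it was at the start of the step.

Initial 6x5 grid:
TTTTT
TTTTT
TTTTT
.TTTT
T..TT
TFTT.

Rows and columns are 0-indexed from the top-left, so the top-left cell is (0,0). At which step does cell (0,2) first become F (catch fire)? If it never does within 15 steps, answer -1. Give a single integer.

Step 1: cell (0,2)='T' (+2 fires, +1 burnt)
Step 2: cell (0,2)='T' (+2 fires, +2 burnt)
Step 3: cell (0,2)='T' (+1 fires, +2 burnt)
Step 4: cell (0,2)='T' (+2 fires, +1 burnt)
Step 5: cell (0,2)='T' (+3 fires, +2 burnt)
Step 6: cell (0,2)='T' (+4 fires, +3 burnt)
Step 7: cell (0,2)='T' (+4 fires, +4 burnt)
Step 8: cell (0,2)='F' (+4 fires, +4 burnt)
  -> target ignites at step 8
Step 9: cell (0,2)='.' (+2 fires, +4 burnt)
Step 10: cell (0,2)='.' (+1 fires, +2 burnt)
Step 11: cell (0,2)='.' (+0 fires, +1 burnt)
  fire out at step 11

8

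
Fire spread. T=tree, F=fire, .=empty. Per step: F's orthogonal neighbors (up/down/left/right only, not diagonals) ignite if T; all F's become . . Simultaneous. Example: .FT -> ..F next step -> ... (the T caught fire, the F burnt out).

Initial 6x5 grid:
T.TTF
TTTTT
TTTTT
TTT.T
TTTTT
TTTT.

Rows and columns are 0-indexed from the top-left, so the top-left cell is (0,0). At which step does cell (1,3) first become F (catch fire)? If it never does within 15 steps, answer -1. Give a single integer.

Step 1: cell (1,3)='T' (+2 fires, +1 burnt)
Step 2: cell (1,3)='F' (+3 fires, +2 burnt)
  -> target ignites at step 2
Step 3: cell (1,3)='.' (+3 fires, +3 burnt)
Step 4: cell (1,3)='.' (+3 fires, +3 burnt)
Step 5: cell (1,3)='.' (+4 fires, +3 burnt)
Step 6: cell (1,3)='.' (+5 fires, +4 burnt)
Step 7: cell (1,3)='.' (+3 fires, +5 burnt)
Step 8: cell (1,3)='.' (+2 fires, +3 burnt)
Step 9: cell (1,3)='.' (+1 fires, +2 burnt)
Step 10: cell (1,3)='.' (+0 fires, +1 burnt)
  fire out at step 10

2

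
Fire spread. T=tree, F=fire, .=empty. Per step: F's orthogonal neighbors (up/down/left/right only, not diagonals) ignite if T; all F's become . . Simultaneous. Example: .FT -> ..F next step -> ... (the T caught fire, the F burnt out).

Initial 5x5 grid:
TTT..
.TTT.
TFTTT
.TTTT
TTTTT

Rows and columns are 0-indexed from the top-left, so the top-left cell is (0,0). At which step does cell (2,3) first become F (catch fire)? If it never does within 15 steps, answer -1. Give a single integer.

Step 1: cell (2,3)='T' (+4 fires, +1 burnt)
Step 2: cell (2,3)='F' (+5 fires, +4 burnt)
  -> target ignites at step 2
Step 3: cell (2,3)='.' (+7 fires, +5 burnt)
Step 4: cell (2,3)='.' (+2 fires, +7 burnt)
Step 5: cell (2,3)='.' (+1 fires, +2 burnt)
Step 6: cell (2,3)='.' (+0 fires, +1 burnt)
  fire out at step 6

2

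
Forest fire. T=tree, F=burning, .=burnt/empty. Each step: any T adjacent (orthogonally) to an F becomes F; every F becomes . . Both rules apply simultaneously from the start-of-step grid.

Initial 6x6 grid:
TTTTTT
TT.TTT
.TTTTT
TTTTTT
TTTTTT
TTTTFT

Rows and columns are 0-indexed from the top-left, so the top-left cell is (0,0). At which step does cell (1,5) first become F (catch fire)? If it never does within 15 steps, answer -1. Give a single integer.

Step 1: cell (1,5)='T' (+3 fires, +1 burnt)
Step 2: cell (1,5)='T' (+4 fires, +3 burnt)
Step 3: cell (1,5)='T' (+5 fires, +4 burnt)
Step 4: cell (1,5)='T' (+6 fires, +5 burnt)
Step 5: cell (1,5)='F' (+6 fires, +6 burnt)
  -> target ignites at step 5
Step 6: cell (1,5)='.' (+4 fires, +6 burnt)
Step 7: cell (1,5)='.' (+2 fires, +4 burnt)
Step 8: cell (1,5)='.' (+2 fires, +2 burnt)
Step 9: cell (1,5)='.' (+1 fires, +2 burnt)
Step 10: cell (1,5)='.' (+0 fires, +1 burnt)
  fire out at step 10

5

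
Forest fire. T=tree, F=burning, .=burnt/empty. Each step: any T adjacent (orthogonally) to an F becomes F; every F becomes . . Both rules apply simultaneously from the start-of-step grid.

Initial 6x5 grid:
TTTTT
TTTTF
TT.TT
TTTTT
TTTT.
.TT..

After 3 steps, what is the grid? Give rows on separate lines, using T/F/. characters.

Step 1: 3 trees catch fire, 1 burn out
  TTTTF
  TTTF.
  TT.TF
  TTTTT
  TTTT.
  .TT..
Step 2: 4 trees catch fire, 3 burn out
  TTTF.
  TTF..
  TT.F.
  TTTTF
  TTTT.
  .TT..
Step 3: 3 trees catch fire, 4 burn out
  TTF..
  TF...
  TT...
  TTTF.
  TTTT.
  .TT..

TTF..
TF...
TT...
TTTF.
TTTT.
.TT..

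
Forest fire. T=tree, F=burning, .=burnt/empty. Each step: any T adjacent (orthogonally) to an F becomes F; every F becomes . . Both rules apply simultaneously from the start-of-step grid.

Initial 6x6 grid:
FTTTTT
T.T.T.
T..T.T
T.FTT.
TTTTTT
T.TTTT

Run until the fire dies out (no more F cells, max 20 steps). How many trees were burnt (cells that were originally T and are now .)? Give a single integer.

Step 1: +4 fires, +2 burnt (F count now 4)
Step 2: +7 fires, +4 burnt (F count now 7)
Step 3: +6 fires, +7 burnt (F count now 6)
Step 4: +4 fires, +6 burnt (F count now 4)
Step 5: +3 fires, +4 burnt (F count now 3)
Step 6: +0 fires, +3 burnt (F count now 0)
Fire out after step 6
Initially T: 25, now '.': 35
Total burnt (originally-T cells now '.'): 24

Answer: 24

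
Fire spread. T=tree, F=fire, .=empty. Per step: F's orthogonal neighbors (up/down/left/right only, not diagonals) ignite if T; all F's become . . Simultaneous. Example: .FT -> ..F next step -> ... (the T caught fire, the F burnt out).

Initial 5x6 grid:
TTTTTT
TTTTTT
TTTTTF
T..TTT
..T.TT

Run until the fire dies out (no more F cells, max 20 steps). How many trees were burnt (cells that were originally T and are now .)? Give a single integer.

Answer: 23

Derivation:
Step 1: +3 fires, +1 burnt (F count now 3)
Step 2: +5 fires, +3 burnt (F count now 5)
Step 3: +5 fires, +5 burnt (F count now 5)
Step 4: +3 fires, +5 burnt (F count now 3)
Step 5: +3 fires, +3 burnt (F count now 3)
Step 6: +3 fires, +3 burnt (F count now 3)
Step 7: +1 fires, +3 burnt (F count now 1)
Step 8: +0 fires, +1 burnt (F count now 0)
Fire out after step 8
Initially T: 24, now '.': 29
Total burnt (originally-T cells now '.'): 23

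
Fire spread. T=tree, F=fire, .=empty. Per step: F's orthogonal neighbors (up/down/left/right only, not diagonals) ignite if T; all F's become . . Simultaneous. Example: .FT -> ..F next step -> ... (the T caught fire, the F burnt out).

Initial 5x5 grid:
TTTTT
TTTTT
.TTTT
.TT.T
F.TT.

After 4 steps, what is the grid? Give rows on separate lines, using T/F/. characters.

Step 1: 0 trees catch fire, 1 burn out
  TTTTT
  TTTTT
  .TTTT
  .TT.T
  ..TT.
Step 2: 0 trees catch fire, 0 burn out
  TTTTT
  TTTTT
  .TTTT
  .TT.T
  ..TT.
Step 3: 0 trees catch fire, 0 burn out
  TTTTT
  TTTTT
  .TTTT
  .TT.T
  ..TT.
Step 4: 0 trees catch fire, 0 burn out
  TTTTT
  TTTTT
  .TTTT
  .TT.T
  ..TT.

TTTTT
TTTTT
.TTTT
.TT.T
..TT.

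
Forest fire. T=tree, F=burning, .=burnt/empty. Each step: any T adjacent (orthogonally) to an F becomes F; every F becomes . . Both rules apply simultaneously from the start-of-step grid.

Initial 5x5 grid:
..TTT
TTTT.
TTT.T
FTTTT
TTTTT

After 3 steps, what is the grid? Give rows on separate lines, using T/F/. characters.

Step 1: 3 trees catch fire, 1 burn out
  ..TTT
  TTTT.
  FTT.T
  .FTTT
  FTTTT
Step 2: 4 trees catch fire, 3 burn out
  ..TTT
  FTTT.
  .FT.T
  ..FTT
  .FTTT
Step 3: 4 trees catch fire, 4 burn out
  ..TTT
  .FTT.
  ..F.T
  ...FT
  ..FTT

..TTT
.FTT.
..F.T
...FT
..FTT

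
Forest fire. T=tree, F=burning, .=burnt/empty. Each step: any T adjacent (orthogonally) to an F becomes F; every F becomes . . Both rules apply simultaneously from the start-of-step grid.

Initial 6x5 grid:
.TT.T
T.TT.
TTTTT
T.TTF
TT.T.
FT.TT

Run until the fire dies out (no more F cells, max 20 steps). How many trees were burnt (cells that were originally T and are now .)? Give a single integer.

Step 1: +4 fires, +2 burnt (F count now 4)
Step 2: +5 fires, +4 burnt (F count now 5)
Step 3: +4 fires, +5 burnt (F count now 4)
Step 4: +4 fires, +4 burnt (F count now 4)
Step 5: +1 fires, +4 burnt (F count now 1)
Step 6: +1 fires, +1 burnt (F count now 1)
Step 7: +0 fires, +1 burnt (F count now 0)
Fire out after step 7
Initially T: 20, now '.': 29
Total burnt (originally-T cells now '.'): 19

Answer: 19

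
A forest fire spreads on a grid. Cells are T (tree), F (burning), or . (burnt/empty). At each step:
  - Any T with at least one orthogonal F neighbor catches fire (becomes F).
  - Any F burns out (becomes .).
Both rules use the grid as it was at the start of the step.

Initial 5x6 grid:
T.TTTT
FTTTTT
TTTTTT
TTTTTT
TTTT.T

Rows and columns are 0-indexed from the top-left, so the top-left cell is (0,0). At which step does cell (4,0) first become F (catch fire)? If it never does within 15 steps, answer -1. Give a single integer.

Step 1: cell (4,0)='T' (+3 fires, +1 burnt)
Step 2: cell (4,0)='T' (+3 fires, +3 burnt)
Step 3: cell (4,0)='F' (+5 fires, +3 burnt)
  -> target ignites at step 3
Step 4: cell (4,0)='.' (+5 fires, +5 burnt)
Step 5: cell (4,0)='.' (+5 fires, +5 burnt)
Step 6: cell (4,0)='.' (+4 fires, +5 burnt)
Step 7: cell (4,0)='.' (+1 fires, +4 burnt)
Step 8: cell (4,0)='.' (+1 fires, +1 burnt)
Step 9: cell (4,0)='.' (+0 fires, +1 burnt)
  fire out at step 9

3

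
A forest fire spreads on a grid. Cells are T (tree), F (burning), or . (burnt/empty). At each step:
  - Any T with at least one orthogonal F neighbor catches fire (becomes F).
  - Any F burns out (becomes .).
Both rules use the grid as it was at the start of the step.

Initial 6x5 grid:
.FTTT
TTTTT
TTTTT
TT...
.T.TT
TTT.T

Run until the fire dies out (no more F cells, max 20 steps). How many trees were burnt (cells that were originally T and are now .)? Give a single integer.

Answer: 19

Derivation:
Step 1: +2 fires, +1 burnt (F count now 2)
Step 2: +4 fires, +2 burnt (F count now 4)
Step 3: +5 fires, +4 burnt (F count now 5)
Step 4: +4 fires, +5 burnt (F count now 4)
Step 5: +2 fires, +4 burnt (F count now 2)
Step 6: +2 fires, +2 burnt (F count now 2)
Step 7: +0 fires, +2 burnt (F count now 0)
Fire out after step 7
Initially T: 22, now '.': 27
Total burnt (originally-T cells now '.'): 19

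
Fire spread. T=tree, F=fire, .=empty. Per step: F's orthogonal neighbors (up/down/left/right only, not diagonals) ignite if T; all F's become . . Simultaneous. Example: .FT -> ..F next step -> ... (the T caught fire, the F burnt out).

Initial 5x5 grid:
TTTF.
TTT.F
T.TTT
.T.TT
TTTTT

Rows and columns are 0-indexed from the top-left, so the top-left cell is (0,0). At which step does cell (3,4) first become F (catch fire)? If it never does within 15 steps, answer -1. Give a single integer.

Step 1: cell (3,4)='T' (+2 fires, +2 burnt)
Step 2: cell (3,4)='F' (+4 fires, +2 burnt)
  -> target ignites at step 2
Step 3: cell (3,4)='.' (+5 fires, +4 burnt)
Step 4: cell (3,4)='.' (+2 fires, +5 burnt)
Step 5: cell (3,4)='.' (+2 fires, +2 burnt)
Step 6: cell (3,4)='.' (+1 fires, +2 burnt)
Step 7: cell (3,4)='.' (+2 fires, +1 burnt)
Step 8: cell (3,4)='.' (+0 fires, +2 burnt)
  fire out at step 8

2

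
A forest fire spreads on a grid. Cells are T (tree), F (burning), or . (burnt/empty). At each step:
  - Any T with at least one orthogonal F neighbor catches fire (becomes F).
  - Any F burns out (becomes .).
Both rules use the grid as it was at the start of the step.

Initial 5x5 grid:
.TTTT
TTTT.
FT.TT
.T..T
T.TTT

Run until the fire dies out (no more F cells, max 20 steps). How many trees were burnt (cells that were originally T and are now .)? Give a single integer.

Step 1: +2 fires, +1 burnt (F count now 2)
Step 2: +2 fires, +2 burnt (F count now 2)
Step 3: +2 fires, +2 burnt (F count now 2)
Step 4: +2 fires, +2 burnt (F count now 2)
Step 5: +2 fires, +2 burnt (F count now 2)
Step 6: +2 fires, +2 burnt (F count now 2)
Step 7: +1 fires, +2 burnt (F count now 1)
Step 8: +1 fires, +1 burnt (F count now 1)
Step 9: +1 fires, +1 burnt (F count now 1)
Step 10: +1 fires, +1 burnt (F count now 1)
Step 11: +0 fires, +1 burnt (F count now 0)
Fire out after step 11
Initially T: 17, now '.': 24
Total burnt (originally-T cells now '.'): 16

Answer: 16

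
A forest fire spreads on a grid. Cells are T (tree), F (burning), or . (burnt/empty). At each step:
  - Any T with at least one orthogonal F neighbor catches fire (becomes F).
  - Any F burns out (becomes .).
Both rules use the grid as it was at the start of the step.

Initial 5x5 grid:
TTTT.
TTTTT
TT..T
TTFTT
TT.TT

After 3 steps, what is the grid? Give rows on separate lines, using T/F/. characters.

Step 1: 2 trees catch fire, 1 burn out
  TTTT.
  TTTTT
  TT..T
  TF.FT
  TT.TT
Step 2: 5 trees catch fire, 2 burn out
  TTTT.
  TTTTT
  TF..T
  F...F
  TF.FT
Step 3: 5 trees catch fire, 5 burn out
  TTTT.
  TFTTT
  F...F
  .....
  F...F

TTTT.
TFTTT
F...F
.....
F...F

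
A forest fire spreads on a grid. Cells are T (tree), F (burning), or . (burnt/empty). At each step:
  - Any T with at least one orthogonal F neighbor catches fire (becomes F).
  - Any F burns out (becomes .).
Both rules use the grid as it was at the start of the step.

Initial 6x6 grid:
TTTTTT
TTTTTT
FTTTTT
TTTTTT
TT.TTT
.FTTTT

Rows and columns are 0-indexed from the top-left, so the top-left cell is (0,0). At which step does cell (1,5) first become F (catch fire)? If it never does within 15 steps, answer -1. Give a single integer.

Step 1: cell (1,5)='T' (+5 fires, +2 burnt)
Step 2: cell (1,5)='T' (+6 fires, +5 burnt)
Step 3: cell (1,5)='T' (+6 fires, +6 burnt)
Step 4: cell (1,5)='T' (+6 fires, +6 burnt)
Step 5: cell (1,5)='T' (+5 fires, +6 burnt)
Step 6: cell (1,5)='F' (+3 fires, +5 burnt)
  -> target ignites at step 6
Step 7: cell (1,5)='.' (+1 fires, +3 burnt)
Step 8: cell (1,5)='.' (+0 fires, +1 burnt)
  fire out at step 8

6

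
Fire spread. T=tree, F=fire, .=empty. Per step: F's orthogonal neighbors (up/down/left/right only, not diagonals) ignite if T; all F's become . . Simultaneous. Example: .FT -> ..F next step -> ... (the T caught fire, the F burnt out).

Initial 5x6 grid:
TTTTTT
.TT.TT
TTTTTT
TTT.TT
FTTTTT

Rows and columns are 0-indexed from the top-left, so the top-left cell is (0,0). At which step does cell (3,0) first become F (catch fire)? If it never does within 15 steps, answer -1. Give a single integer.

Step 1: cell (3,0)='F' (+2 fires, +1 burnt)
  -> target ignites at step 1
Step 2: cell (3,0)='.' (+3 fires, +2 burnt)
Step 3: cell (3,0)='.' (+3 fires, +3 burnt)
Step 4: cell (3,0)='.' (+3 fires, +3 burnt)
Step 5: cell (3,0)='.' (+5 fires, +3 burnt)
Step 6: cell (3,0)='.' (+4 fires, +5 burnt)
Step 7: cell (3,0)='.' (+3 fires, +4 burnt)
Step 8: cell (3,0)='.' (+2 fires, +3 burnt)
Step 9: cell (3,0)='.' (+1 fires, +2 burnt)
Step 10: cell (3,0)='.' (+0 fires, +1 burnt)
  fire out at step 10

1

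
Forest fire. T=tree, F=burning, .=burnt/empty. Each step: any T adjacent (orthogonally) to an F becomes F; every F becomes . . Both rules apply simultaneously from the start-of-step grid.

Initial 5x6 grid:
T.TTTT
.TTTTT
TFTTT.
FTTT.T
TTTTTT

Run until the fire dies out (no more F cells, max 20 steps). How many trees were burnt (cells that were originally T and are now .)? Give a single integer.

Step 1: +5 fires, +2 burnt (F count now 5)
Step 2: +4 fires, +5 burnt (F count now 4)
Step 3: +5 fires, +4 burnt (F count now 5)
Step 4: +3 fires, +5 burnt (F count now 3)
Step 5: +3 fires, +3 burnt (F count now 3)
Step 6: +2 fires, +3 burnt (F count now 2)
Step 7: +1 fires, +2 burnt (F count now 1)
Step 8: +0 fires, +1 burnt (F count now 0)
Fire out after step 8
Initially T: 24, now '.': 29
Total burnt (originally-T cells now '.'): 23

Answer: 23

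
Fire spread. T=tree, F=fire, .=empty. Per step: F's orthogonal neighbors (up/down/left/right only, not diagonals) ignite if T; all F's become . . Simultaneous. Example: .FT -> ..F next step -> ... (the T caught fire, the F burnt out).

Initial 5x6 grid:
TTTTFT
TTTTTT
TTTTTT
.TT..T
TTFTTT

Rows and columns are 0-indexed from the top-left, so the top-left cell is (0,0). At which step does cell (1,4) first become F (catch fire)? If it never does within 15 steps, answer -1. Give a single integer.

Step 1: cell (1,4)='F' (+6 fires, +2 burnt)
  -> target ignites at step 1
Step 2: cell (1,4)='.' (+8 fires, +6 burnt)
Step 3: cell (1,4)='.' (+6 fires, +8 burnt)
Step 4: cell (1,4)='.' (+4 fires, +6 burnt)
Step 5: cell (1,4)='.' (+1 fires, +4 burnt)
Step 6: cell (1,4)='.' (+0 fires, +1 burnt)
  fire out at step 6

1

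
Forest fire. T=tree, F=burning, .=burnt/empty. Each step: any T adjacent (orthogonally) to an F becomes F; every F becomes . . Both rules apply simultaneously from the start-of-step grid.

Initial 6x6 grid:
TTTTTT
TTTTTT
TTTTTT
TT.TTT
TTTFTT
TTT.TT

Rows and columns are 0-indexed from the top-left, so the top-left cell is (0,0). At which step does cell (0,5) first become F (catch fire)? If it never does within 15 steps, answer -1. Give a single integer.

Step 1: cell (0,5)='T' (+3 fires, +1 burnt)
Step 2: cell (0,5)='T' (+6 fires, +3 burnt)
Step 3: cell (0,5)='T' (+8 fires, +6 burnt)
Step 4: cell (0,5)='T' (+7 fires, +8 burnt)
Step 5: cell (0,5)='T' (+5 fires, +7 burnt)
Step 6: cell (0,5)='F' (+3 fires, +5 burnt)
  -> target ignites at step 6
Step 7: cell (0,5)='.' (+1 fires, +3 burnt)
Step 8: cell (0,5)='.' (+0 fires, +1 burnt)
  fire out at step 8

6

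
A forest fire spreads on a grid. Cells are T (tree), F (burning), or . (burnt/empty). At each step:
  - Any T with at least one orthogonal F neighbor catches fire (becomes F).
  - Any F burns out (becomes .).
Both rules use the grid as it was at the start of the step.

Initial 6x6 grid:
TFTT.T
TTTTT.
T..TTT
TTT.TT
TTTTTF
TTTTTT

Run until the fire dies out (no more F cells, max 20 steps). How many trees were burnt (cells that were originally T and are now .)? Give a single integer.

Answer: 28

Derivation:
Step 1: +6 fires, +2 burnt (F count now 6)
Step 2: +7 fires, +6 burnt (F count now 7)
Step 3: +5 fires, +7 burnt (F count now 5)
Step 4: +6 fires, +5 burnt (F count now 6)
Step 5: +3 fires, +6 burnt (F count now 3)
Step 6: +1 fires, +3 burnt (F count now 1)
Step 7: +0 fires, +1 burnt (F count now 0)
Fire out after step 7
Initially T: 29, now '.': 35
Total burnt (originally-T cells now '.'): 28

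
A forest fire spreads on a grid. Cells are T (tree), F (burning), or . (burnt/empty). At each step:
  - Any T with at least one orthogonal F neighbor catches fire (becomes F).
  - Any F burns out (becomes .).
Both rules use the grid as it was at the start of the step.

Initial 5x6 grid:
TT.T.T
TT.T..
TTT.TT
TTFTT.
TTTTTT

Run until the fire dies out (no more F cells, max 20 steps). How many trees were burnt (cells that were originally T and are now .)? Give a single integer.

Step 1: +4 fires, +1 burnt (F count now 4)
Step 2: +5 fires, +4 burnt (F count now 5)
Step 3: +5 fires, +5 burnt (F count now 5)
Step 4: +4 fires, +5 burnt (F count now 4)
Step 5: +1 fires, +4 burnt (F count now 1)
Step 6: +0 fires, +1 burnt (F count now 0)
Fire out after step 6
Initially T: 22, now '.': 27
Total burnt (originally-T cells now '.'): 19

Answer: 19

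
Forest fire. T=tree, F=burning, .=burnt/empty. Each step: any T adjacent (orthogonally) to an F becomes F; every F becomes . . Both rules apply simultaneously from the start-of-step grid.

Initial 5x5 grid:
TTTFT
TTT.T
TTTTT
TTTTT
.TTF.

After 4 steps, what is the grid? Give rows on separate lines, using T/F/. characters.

Step 1: 4 trees catch fire, 2 burn out
  TTF.F
  TTT.T
  TTTTT
  TTTFT
  .TF..
Step 2: 7 trees catch fire, 4 burn out
  TF...
  TTF.F
  TTTFT
  TTF.F
  .F...
Step 3: 5 trees catch fire, 7 burn out
  F....
  TF...
  TTF.F
  TF...
  .....
Step 4: 3 trees catch fire, 5 burn out
  .....
  F....
  TF...
  F....
  .....

.....
F....
TF...
F....
.....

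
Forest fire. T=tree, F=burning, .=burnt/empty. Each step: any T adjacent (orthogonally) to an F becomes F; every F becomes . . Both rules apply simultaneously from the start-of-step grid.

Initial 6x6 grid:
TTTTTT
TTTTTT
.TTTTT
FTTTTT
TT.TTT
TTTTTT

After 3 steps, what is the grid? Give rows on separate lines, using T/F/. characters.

Step 1: 2 trees catch fire, 1 burn out
  TTTTTT
  TTTTTT
  .TTTTT
  .FTTTT
  FT.TTT
  TTTTTT
Step 2: 4 trees catch fire, 2 burn out
  TTTTTT
  TTTTTT
  .FTTTT
  ..FTTT
  .F.TTT
  FTTTTT
Step 3: 4 trees catch fire, 4 burn out
  TTTTTT
  TFTTTT
  ..FTTT
  ...FTT
  ...TTT
  .FTTTT

TTTTTT
TFTTTT
..FTTT
...FTT
...TTT
.FTTTT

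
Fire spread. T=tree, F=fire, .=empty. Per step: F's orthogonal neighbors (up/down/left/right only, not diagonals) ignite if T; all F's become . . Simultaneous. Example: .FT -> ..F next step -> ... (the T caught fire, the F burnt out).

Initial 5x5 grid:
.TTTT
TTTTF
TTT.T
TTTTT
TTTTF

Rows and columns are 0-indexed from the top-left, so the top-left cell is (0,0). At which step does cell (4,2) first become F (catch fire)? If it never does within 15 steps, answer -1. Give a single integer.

Step 1: cell (4,2)='T' (+5 fires, +2 burnt)
Step 2: cell (4,2)='F' (+4 fires, +5 burnt)
  -> target ignites at step 2
Step 3: cell (4,2)='.' (+5 fires, +4 burnt)
Step 4: cell (4,2)='.' (+5 fires, +5 burnt)
Step 5: cell (4,2)='.' (+2 fires, +5 burnt)
Step 6: cell (4,2)='.' (+0 fires, +2 burnt)
  fire out at step 6

2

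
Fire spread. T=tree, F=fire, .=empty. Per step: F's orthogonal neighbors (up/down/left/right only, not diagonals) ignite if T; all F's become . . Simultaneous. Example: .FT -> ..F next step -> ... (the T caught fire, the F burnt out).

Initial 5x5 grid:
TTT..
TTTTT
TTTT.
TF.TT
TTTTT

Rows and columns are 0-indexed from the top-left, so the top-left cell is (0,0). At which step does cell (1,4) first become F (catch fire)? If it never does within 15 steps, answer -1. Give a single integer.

Step 1: cell (1,4)='T' (+3 fires, +1 burnt)
Step 2: cell (1,4)='T' (+5 fires, +3 burnt)
Step 3: cell (1,4)='T' (+5 fires, +5 burnt)
Step 4: cell (1,4)='T' (+5 fires, +5 burnt)
Step 5: cell (1,4)='F' (+2 fires, +5 burnt)
  -> target ignites at step 5
Step 6: cell (1,4)='.' (+0 fires, +2 burnt)
  fire out at step 6

5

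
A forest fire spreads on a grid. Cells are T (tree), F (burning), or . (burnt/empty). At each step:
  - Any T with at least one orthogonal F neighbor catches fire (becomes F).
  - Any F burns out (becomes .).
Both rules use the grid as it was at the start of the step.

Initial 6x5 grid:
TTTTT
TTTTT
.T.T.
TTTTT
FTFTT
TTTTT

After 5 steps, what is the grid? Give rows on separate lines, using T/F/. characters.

Step 1: 6 trees catch fire, 2 burn out
  TTTTT
  TTTTT
  .T.T.
  FTFTT
  .F.FT
  FTFTT
Step 2: 5 trees catch fire, 6 burn out
  TTTTT
  TTTTT
  .T.T.
  .F.FT
  ....F
  .F.FT
Step 3: 4 trees catch fire, 5 burn out
  TTTTT
  TTTTT
  .F.F.
  ....F
  .....
  ....F
Step 4: 2 trees catch fire, 4 burn out
  TTTTT
  TFTFT
  .....
  .....
  .....
  .....
Step 5: 5 trees catch fire, 2 burn out
  TFTFT
  F.F.F
  .....
  .....
  .....
  .....

TFTFT
F.F.F
.....
.....
.....
.....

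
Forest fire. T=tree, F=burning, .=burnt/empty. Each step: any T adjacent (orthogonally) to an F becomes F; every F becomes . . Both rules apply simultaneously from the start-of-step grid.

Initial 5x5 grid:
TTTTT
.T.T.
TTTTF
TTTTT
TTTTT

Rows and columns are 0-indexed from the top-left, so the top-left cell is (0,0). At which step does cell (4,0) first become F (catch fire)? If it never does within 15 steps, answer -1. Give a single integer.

Step 1: cell (4,0)='T' (+2 fires, +1 burnt)
Step 2: cell (4,0)='T' (+4 fires, +2 burnt)
Step 3: cell (4,0)='T' (+4 fires, +4 burnt)
Step 4: cell (4,0)='T' (+6 fires, +4 burnt)
Step 5: cell (4,0)='T' (+3 fires, +6 burnt)
Step 6: cell (4,0)='F' (+2 fires, +3 burnt)
  -> target ignites at step 6
Step 7: cell (4,0)='.' (+0 fires, +2 burnt)
  fire out at step 7

6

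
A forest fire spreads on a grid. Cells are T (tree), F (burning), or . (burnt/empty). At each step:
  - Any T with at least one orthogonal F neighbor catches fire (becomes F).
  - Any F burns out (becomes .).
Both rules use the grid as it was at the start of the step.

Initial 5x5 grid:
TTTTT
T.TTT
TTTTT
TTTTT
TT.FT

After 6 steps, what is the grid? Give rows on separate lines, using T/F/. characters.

Step 1: 2 trees catch fire, 1 burn out
  TTTTT
  T.TTT
  TTTTT
  TTTFT
  TT..F
Step 2: 3 trees catch fire, 2 burn out
  TTTTT
  T.TTT
  TTTFT
  TTF.F
  TT...
Step 3: 4 trees catch fire, 3 burn out
  TTTTT
  T.TFT
  TTF.F
  TF...
  TT...
Step 4: 6 trees catch fire, 4 burn out
  TTTFT
  T.F.F
  TF...
  F....
  TF...
Step 5: 4 trees catch fire, 6 burn out
  TTF.F
  T....
  F....
  .....
  F....
Step 6: 2 trees catch fire, 4 burn out
  TF...
  F....
  .....
  .....
  .....

TF...
F....
.....
.....
.....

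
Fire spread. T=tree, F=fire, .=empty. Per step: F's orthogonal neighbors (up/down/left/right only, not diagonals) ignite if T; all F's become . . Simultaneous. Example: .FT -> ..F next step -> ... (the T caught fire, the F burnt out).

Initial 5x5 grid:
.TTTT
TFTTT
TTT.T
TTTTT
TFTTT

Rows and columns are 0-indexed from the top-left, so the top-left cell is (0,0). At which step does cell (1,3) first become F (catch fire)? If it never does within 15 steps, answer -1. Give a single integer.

Step 1: cell (1,3)='T' (+7 fires, +2 burnt)
Step 2: cell (1,3)='F' (+7 fires, +7 burnt)
  -> target ignites at step 2
Step 3: cell (1,3)='.' (+4 fires, +7 burnt)
Step 4: cell (1,3)='.' (+3 fires, +4 burnt)
Step 5: cell (1,3)='.' (+0 fires, +3 burnt)
  fire out at step 5

2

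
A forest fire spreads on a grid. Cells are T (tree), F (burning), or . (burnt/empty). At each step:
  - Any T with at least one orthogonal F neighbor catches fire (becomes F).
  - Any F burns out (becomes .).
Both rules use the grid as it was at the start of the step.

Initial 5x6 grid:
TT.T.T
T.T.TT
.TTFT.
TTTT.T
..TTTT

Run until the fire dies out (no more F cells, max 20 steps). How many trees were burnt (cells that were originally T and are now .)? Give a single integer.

Step 1: +3 fires, +1 burnt (F count now 3)
Step 2: +5 fires, +3 burnt (F count now 5)
Step 3: +4 fires, +5 burnt (F count now 4)
Step 4: +3 fires, +4 burnt (F count now 3)
Step 5: +1 fires, +3 burnt (F count now 1)
Step 6: +0 fires, +1 burnt (F count now 0)
Fire out after step 6
Initially T: 20, now '.': 26
Total burnt (originally-T cells now '.'): 16

Answer: 16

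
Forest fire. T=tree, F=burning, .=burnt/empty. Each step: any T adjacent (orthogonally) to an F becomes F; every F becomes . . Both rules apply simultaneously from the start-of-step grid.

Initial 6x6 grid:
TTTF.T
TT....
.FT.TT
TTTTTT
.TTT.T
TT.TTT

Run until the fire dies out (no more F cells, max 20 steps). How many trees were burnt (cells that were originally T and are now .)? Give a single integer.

Answer: 23

Derivation:
Step 1: +4 fires, +2 burnt (F count now 4)
Step 2: +5 fires, +4 burnt (F count now 5)
Step 3: +4 fires, +5 burnt (F count now 4)
Step 4: +3 fires, +4 burnt (F count now 3)
Step 5: +3 fires, +3 burnt (F count now 3)
Step 6: +3 fires, +3 burnt (F count now 3)
Step 7: +1 fires, +3 burnt (F count now 1)
Step 8: +0 fires, +1 burnt (F count now 0)
Fire out after step 8
Initially T: 24, now '.': 35
Total burnt (originally-T cells now '.'): 23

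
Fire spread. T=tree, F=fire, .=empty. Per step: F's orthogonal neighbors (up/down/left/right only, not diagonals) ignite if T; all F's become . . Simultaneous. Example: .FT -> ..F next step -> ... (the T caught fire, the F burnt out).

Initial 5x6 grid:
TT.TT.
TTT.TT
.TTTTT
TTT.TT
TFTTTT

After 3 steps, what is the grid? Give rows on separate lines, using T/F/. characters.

Step 1: 3 trees catch fire, 1 burn out
  TT.TT.
  TTT.TT
  .TTTTT
  TFT.TT
  F.FTTT
Step 2: 4 trees catch fire, 3 burn out
  TT.TT.
  TTT.TT
  .FTTTT
  F.F.TT
  ...FTT
Step 3: 3 trees catch fire, 4 burn out
  TT.TT.
  TFT.TT
  ..FTTT
  ....TT
  ....FT

TT.TT.
TFT.TT
..FTTT
....TT
....FT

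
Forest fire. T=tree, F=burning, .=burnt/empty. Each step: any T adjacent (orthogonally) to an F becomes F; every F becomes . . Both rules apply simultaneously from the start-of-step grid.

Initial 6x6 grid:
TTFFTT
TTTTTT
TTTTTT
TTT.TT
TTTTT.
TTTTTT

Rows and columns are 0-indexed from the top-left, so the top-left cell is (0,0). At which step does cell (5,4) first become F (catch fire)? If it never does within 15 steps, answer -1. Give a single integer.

Step 1: cell (5,4)='T' (+4 fires, +2 burnt)
Step 2: cell (5,4)='T' (+6 fires, +4 burnt)
Step 3: cell (5,4)='T' (+5 fires, +6 burnt)
Step 4: cell (5,4)='T' (+5 fires, +5 burnt)
Step 5: cell (5,4)='T' (+6 fires, +5 burnt)
Step 6: cell (5,4)='F' (+4 fires, +6 burnt)
  -> target ignites at step 6
Step 7: cell (5,4)='.' (+2 fires, +4 burnt)
Step 8: cell (5,4)='.' (+0 fires, +2 burnt)
  fire out at step 8

6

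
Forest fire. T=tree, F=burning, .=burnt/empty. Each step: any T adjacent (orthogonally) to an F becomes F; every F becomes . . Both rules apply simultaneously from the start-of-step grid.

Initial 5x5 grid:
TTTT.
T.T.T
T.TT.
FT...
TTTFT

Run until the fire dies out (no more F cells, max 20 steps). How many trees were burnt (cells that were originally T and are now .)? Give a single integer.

Answer: 14

Derivation:
Step 1: +5 fires, +2 burnt (F count now 5)
Step 2: +2 fires, +5 burnt (F count now 2)
Step 3: +1 fires, +2 burnt (F count now 1)
Step 4: +1 fires, +1 burnt (F count now 1)
Step 5: +1 fires, +1 burnt (F count now 1)
Step 6: +2 fires, +1 burnt (F count now 2)
Step 7: +1 fires, +2 burnt (F count now 1)
Step 8: +1 fires, +1 burnt (F count now 1)
Step 9: +0 fires, +1 burnt (F count now 0)
Fire out after step 9
Initially T: 15, now '.': 24
Total burnt (originally-T cells now '.'): 14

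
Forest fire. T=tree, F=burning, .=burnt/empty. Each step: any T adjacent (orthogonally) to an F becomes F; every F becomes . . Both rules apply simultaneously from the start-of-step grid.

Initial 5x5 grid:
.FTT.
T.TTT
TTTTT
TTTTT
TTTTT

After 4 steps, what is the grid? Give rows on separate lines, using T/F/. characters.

Step 1: 1 trees catch fire, 1 burn out
  ..FT.
  T.TTT
  TTTTT
  TTTTT
  TTTTT
Step 2: 2 trees catch fire, 1 burn out
  ...F.
  T.FTT
  TTTTT
  TTTTT
  TTTTT
Step 3: 2 trees catch fire, 2 burn out
  .....
  T..FT
  TTFTT
  TTTTT
  TTTTT
Step 4: 4 trees catch fire, 2 burn out
  .....
  T...F
  TF.FT
  TTFTT
  TTTTT

.....
T...F
TF.FT
TTFTT
TTTTT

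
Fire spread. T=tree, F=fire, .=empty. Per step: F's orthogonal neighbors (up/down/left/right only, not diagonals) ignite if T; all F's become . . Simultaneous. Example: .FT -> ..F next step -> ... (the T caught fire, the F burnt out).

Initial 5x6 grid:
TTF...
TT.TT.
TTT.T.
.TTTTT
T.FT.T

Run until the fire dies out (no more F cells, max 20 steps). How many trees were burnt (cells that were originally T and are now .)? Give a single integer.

Answer: 17

Derivation:
Step 1: +3 fires, +2 burnt (F count now 3)
Step 2: +5 fires, +3 burnt (F count now 5)
Step 3: +3 fires, +5 burnt (F count now 3)
Step 4: +3 fires, +3 burnt (F count now 3)
Step 5: +2 fires, +3 burnt (F count now 2)
Step 6: +1 fires, +2 burnt (F count now 1)
Step 7: +0 fires, +1 burnt (F count now 0)
Fire out after step 7
Initially T: 18, now '.': 29
Total burnt (originally-T cells now '.'): 17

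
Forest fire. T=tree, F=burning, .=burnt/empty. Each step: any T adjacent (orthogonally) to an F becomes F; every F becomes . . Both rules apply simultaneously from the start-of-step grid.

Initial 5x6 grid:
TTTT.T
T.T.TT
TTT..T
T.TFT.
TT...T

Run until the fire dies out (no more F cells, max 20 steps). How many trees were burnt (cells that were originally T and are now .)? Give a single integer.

Answer: 14

Derivation:
Step 1: +2 fires, +1 burnt (F count now 2)
Step 2: +1 fires, +2 burnt (F count now 1)
Step 3: +2 fires, +1 burnt (F count now 2)
Step 4: +2 fires, +2 burnt (F count now 2)
Step 5: +4 fires, +2 burnt (F count now 4)
Step 6: +2 fires, +4 burnt (F count now 2)
Step 7: +1 fires, +2 burnt (F count now 1)
Step 8: +0 fires, +1 burnt (F count now 0)
Fire out after step 8
Initially T: 19, now '.': 25
Total burnt (originally-T cells now '.'): 14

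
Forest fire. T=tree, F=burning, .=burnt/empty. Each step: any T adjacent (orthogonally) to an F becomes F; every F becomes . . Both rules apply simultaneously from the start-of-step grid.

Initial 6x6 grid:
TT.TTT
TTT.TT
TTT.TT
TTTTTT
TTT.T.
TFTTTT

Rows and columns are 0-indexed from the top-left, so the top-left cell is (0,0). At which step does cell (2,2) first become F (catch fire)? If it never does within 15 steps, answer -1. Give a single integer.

Step 1: cell (2,2)='T' (+3 fires, +1 burnt)
Step 2: cell (2,2)='T' (+4 fires, +3 burnt)
Step 3: cell (2,2)='T' (+4 fires, +4 burnt)
Step 4: cell (2,2)='F' (+6 fires, +4 burnt)
  -> target ignites at step 4
Step 5: cell (2,2)='.' (+4 fires, +6 burnt)
Step 6: cell (2,2)='.' (+3 fires, +4 burnt)
Step 7: cell (2,2)='.' (+2 fires, +3 burnt)
Step 8: cell (2,2)='.' (+2 fires, +2 burnt)
Step 9: cell (2,2)='.' (+2 fires, +2 burnt)
Step 10: cell (2,2)='.' (+0 fires, +2 burnt)
  fire out at step 10

4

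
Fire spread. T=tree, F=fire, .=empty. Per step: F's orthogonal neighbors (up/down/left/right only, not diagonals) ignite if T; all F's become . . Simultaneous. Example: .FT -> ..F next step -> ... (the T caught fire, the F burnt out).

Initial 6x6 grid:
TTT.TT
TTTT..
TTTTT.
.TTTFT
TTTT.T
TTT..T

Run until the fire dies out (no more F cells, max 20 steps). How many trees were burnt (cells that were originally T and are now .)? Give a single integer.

Answer: 25

Derivation:
Step 1: +3 fires, +1 burnt (F count now 3)
Step 2: +4 fires, +3 burnt (F count now 4)
Step 3: +5 fires, +4 burnt (F count now 5)
Step 4: +4 fires, +5 burnt (F count now 4)
Step 5: +5 fires, +4 burnt (F count now 5)
Step 6: +3 fires, +5 burnt (F count now 3)
Step 7: +1 fires, +3 burnt (F count now 1)
Step 8: +0 fires, +1 burnt (F count now 0)
Fire out after step 8
Initially T: 27, now '.': 34
Total burnt (originally-T cells now '.'): 25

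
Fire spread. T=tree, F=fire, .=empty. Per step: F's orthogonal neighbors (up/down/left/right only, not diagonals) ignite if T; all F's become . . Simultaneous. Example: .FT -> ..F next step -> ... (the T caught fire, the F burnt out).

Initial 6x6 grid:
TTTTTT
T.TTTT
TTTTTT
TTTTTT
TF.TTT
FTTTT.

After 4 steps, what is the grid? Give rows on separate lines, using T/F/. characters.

Step 1: 3 trees catch fire, 2 burn out
  TTTTTT
  T.TTTT
  TTTTTT
  TFTTTT
  F..TTT
  .FTTT.
Step 2: 4 trees catch fire, 3 burn out
  TTTTTT
  T.TTTT
  TFTTTT
  F.FTTT
  ...TTT
  ..FTT.
Step 3: 4 trees catch fire, 4 burn out
  TTTTTT
  T.TTTT
  F.FTTT
  ...FTT
  ...TTT
  ...FT.
Step 4: 6 trees catch fire, 4 burn out
  TTTTTT
  F.FTTT
  ...FTT
  ....FT
  ...FTT
  ....F.

TTTTTT
F.FTTT
...FTT
....FT
...FTT
....F.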